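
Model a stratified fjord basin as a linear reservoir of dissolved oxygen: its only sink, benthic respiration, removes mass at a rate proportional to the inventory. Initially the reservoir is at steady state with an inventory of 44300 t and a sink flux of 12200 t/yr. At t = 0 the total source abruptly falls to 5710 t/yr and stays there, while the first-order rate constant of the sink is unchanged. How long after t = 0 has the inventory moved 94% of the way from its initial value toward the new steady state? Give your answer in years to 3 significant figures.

τ = M₀/F₀ = 44300/12200 = 3.631 yr.
The remaining gap fraction is e^(−t/τ); 94% covered ⇒ e^(−t/τ) = 0.0600.
t = −τ ln(0.0600) = 3.631 × 2.813 = 10.22 yr.

10.2 yr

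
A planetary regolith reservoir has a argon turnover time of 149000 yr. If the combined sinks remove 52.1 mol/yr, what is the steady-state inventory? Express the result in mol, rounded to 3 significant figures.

7.76×10^6 mol

τ = M/F ⇒ M = τ × F = 149000 × 52.1 = 7.763×10^6 mol.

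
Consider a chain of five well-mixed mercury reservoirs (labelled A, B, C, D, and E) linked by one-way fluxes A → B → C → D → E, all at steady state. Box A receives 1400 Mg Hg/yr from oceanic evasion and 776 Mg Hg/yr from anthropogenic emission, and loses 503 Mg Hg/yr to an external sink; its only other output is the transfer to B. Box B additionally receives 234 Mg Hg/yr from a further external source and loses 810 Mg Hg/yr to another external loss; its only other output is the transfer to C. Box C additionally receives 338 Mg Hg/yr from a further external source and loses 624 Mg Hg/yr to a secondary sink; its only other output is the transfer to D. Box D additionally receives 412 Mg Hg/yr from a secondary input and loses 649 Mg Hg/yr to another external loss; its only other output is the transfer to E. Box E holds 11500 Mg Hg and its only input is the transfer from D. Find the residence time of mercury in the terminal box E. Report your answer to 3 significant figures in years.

Box A: F(A→B) = (1400 + 776) − 503 = 1673.0 Mg Hg/yr.
Box B: F(B→C) = (1673.0 + 234) − 810 = 1097.0 Mg Hg/yr.
Box C: F(C→D) = (1097.0 + 338) − 624 = 811.00 Mg Hg/yr.
Box D: F(D→E) = (811.00 + 412) − 649 = 574.00 Mg Hg/yr.
Box E throughput = its input = 574.00 Mg Hg/yr; τ = 11500 / 574.00 = 20.03 yr.

20.0 yr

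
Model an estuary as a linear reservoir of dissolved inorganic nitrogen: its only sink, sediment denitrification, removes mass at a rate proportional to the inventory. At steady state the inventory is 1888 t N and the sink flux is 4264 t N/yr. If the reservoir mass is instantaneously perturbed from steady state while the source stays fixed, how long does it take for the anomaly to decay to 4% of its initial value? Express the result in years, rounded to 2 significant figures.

For a linear reservoir the anomaly decays as exp(−t/τ) with τ = M/F = 1888/4264 = 0.4428 yr.
exp(−t/τ) = 0.04 ⇒ t = −τ ln(0.04) = 0.4428 × 3.219 = 1.425 yr.

1.4 yr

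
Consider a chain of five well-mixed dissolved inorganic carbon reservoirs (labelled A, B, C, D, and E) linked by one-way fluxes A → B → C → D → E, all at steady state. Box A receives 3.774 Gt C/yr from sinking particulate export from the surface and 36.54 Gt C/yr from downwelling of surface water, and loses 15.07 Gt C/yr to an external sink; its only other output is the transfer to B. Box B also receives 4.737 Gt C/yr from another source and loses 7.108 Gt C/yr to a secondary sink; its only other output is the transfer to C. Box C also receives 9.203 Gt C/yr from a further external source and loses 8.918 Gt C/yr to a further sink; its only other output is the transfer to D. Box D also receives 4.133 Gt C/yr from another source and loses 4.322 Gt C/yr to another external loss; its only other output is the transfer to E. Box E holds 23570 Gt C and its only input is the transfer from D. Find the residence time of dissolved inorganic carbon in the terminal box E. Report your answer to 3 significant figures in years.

1030 yr

Box A: F(A→B) = (3.774 + 36.54) − 15.07 = 25.244 Gt C/yr.
Box B: F(B→C) = (25.244 + 4.737) − 7.108 = 22.873 Gt C/yr.
Box C: F(C→D) = (22.873 + 9.203) − 8.918 = 23.158 Gt C/yr.
Box D: F(D→E) = (23.158 + 4.133) − 4.322 = 22.969 Gt C/yr.
Box E throughput = its input = 22.969 Gt C/yr; τ = 23570 / 22.969 = 1026 yr.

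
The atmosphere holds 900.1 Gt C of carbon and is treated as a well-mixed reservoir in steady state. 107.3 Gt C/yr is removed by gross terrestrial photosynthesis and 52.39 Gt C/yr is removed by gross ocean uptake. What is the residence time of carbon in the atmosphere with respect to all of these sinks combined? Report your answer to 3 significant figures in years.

5.64 yr

Total removal flux = 107.3 + 52.39 = 159.69 Gt C/yr.
τ = M / ΣF_out = 900.1 / 159.69 = 5.637 yr.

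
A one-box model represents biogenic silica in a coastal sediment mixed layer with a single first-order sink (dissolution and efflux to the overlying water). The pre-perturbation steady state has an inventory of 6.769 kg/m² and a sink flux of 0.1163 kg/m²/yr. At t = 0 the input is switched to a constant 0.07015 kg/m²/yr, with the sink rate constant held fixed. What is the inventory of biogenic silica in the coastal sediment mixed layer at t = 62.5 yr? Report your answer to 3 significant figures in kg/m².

5.00 kg/m²

τ = M₀/F₀ = 6.769/0.1163 = 58.20 yr; rate constant k = 1/τ.
New steady state M_∞ = F₁/k = F₁·τ = 0.07015 × 58.20 = 4.0829 kg/m².
M(t) = M_∞ + (M₀ − M_∞)·e^(−t/τ); t/τ = 62.5/58.20 = 1.074, so e^(−t/τ) = 0.3417.
M(t) = 4.0829 + 2.686 × 0.3417 = 5.0008 kg/m².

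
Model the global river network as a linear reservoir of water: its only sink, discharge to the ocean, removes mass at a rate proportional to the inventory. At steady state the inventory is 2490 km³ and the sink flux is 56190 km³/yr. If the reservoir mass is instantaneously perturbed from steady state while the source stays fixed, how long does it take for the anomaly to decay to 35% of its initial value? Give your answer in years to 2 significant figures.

0.047 yr

For a linear reservoir the anomaly decays as exp(−t/τ) with τ = M/F = 2490/56190 = 0.04431 yr.
exp(−t/τ) = 0.35 ⇒ t = −τ ln(0.35) = 0.04431 × 1.050 = 0.04652 yr.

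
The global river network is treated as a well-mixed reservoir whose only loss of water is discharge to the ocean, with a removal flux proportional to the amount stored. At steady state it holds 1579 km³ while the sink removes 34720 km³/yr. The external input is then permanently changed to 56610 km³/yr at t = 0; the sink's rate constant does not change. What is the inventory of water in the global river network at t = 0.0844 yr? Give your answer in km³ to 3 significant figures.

2420 km³

The sink rate constant is k = F₀/M₀ = 34720/1579 = 21.99 yr⁻¹.
Solving dM/dt = F₁ − kM with M(0) = M₀ gives M(t) = F₁/k + (M₀ − F₁/k)·e^(−kt).
F₁/k = 56610/21.99 = 2574.5 km³; kt = 21.99 × 0.0844 = 1.856, e^(−kt) = 0.1563.
M(0.0844) = 2574.5 + (1579 − 2574.5) × 0.1563 = 2574.5 − 155.6 = 2418.9 km³.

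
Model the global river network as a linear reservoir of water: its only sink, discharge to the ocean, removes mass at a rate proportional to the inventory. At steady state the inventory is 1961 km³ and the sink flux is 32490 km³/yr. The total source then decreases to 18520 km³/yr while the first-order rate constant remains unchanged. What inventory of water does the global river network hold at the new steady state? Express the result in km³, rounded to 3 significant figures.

Rate constant k = F/M = 32490 / 1961 = 16.57 yr⁻¹.
At the new steady state, source = k·M_new ⇒ M_new = 18520 / 16.57 = 1118 km³.
(Equivalently M_new = M × F_new/F_old = 1961 × 18520/32490.)

1120 km³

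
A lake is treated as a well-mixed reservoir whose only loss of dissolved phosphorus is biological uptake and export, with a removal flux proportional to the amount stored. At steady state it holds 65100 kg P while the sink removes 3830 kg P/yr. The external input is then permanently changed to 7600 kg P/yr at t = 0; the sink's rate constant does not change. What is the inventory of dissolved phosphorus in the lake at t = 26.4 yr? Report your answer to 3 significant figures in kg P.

116000 kg P

The sink rate constant is k = F₀/M₀ = 3830/65100 = 0.05883 yr⁻¹.
Solving dM/dt = F₁ − kM with M(0) = M₀ gives M(t) = F₁/k + (M₀ − F₁/k)·e^(−kt).
F₁/k = 7600/0.05883 = 129180 kg P; kt = 0.05883 × 26.4 = 1.553, e^(−kt) = 0.2116.
M(26.4) = 129180 + (65100 − 129180) × 0.2116 = 129180 − 13560 = 115620 kg P.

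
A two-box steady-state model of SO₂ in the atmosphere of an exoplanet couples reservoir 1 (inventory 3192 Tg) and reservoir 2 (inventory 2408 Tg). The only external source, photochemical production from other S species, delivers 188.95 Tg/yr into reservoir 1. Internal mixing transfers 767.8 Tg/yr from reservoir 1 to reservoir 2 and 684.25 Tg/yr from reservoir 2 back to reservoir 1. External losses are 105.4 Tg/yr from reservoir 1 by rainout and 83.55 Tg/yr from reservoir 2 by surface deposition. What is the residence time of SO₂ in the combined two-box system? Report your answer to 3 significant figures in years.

29.6 yr

Treat the two boxes together as one reservoir: the mixing fluxes between them are internal recycling, so τ = ΣM / Σ(external losses).
M_total = 3192 + 2408 = 5600.0 Tg.
ΣF_external_out = 105.4 + 83.55 = 188.95 Tg/yr.
τ = M_total / ΣF_ext = 5600.0 / 188.95 = 29.64 yr.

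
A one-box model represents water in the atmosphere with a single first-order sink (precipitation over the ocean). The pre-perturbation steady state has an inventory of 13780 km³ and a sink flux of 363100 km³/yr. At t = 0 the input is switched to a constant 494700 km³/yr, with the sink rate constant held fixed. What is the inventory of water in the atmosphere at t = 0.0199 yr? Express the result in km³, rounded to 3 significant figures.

τ = M₀/F₀ = 13780/363100 = 0.03795 yr; rate constant k = 1/τ.
New steady state M_∞ = F₁/k = F₁·τ = 494700 × 0.03795 = 18774 km³.
M(t) = M_∞ + (M₀ − M_∞)·e^(−t/τ); t/τ = 0.0199/0.03795 = 0.5244, so e^(−t/τ) = 0.5919.
M(t) = 18774 − 4994 × 0.5919 = 15818 km³.

15800 km³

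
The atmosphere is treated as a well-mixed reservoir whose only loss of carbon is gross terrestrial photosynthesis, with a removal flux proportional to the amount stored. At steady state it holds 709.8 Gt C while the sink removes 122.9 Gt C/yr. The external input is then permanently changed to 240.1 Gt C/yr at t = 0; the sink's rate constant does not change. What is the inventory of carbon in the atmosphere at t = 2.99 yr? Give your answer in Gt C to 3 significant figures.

983 Gt C

Residence time τ = M₀/F₀ = 5.775 yr. The eventual steady state is M_∞ = M₀·(F₁/F₀) = 709.8 × 240.1/122.9 = 1386.7 Gt C.
The anomaly ΔM(t) = M(t) − M_∞ decays as ΔM₀·e^(−t/τ) with ΔM₀ = 709.8 − 1386.7 = −676.9 Gt C.
At t = 2.99 yr, e^(−t/τ) = e^(−0.5177) = 0.5959, so ΔM = −403.3 Gt C and M = 1386.7 − 403.3 = 983.34 Gt C.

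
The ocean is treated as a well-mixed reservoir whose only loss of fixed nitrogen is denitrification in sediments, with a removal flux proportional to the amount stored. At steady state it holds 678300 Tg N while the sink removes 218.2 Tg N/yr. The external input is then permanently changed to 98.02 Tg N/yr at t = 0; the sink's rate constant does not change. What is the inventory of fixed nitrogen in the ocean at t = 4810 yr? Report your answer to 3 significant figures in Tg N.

384000 Tg N

Residence time τ = M₀/F₀ = 3109 yr. The eventual steady state is M_∞ = M₀·(F₁/F₀) = 678300 × 98.02/218.2 = 304710 Tg N.
The anomaly ΔM(t) = M(t) − M_∞ decays as ΔM₀·e^(−t/τ) with ΔM₀ = 678300 − 304710 = 373600 Tg N.
At t = 4810 yr, e^(−t/τ) = e^(−1.547) = 0.2128, so ΔM = 79510 Tg N and M = 304710 + 79510 = 384210 Tg N.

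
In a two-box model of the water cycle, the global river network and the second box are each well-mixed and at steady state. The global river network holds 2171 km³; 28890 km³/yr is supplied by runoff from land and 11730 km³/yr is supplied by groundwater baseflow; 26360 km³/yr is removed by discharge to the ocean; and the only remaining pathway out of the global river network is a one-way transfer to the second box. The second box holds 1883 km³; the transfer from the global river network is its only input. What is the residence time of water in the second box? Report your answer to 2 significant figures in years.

Balance the global river network: ΣF_in = 28890 + 11730 = 40620 km³/yr.
Transfer to the second box = ΣF_in − (26360) = 14260 km³/yr.
At steady state the output of the second box equals its input, 14260 km³/yr.
τ = M / F = 1883 / 14260 = 0.1320 yr.

0.13 yr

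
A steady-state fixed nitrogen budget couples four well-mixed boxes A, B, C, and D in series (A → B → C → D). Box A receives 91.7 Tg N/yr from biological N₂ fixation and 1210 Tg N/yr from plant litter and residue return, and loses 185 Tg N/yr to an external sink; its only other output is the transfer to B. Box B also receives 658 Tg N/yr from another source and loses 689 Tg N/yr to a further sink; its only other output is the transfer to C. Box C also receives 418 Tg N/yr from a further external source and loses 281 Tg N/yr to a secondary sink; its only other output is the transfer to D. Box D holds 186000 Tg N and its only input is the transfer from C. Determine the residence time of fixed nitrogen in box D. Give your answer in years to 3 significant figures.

152 yr

Box A: F(A→B) = (91.7 + 1210) − 185 = 1116.7 Tg N/yr.
Box B: F(B→C) = (1116.7 + 658) − 689 = 1085.7 Tg N/yr.
Box C: F(C→D) = (1085.7 + 418) − 281 = 1222.7 Tg N/yr.
Box D throughput = its input = 1222.7 Tg N/yr; τ = 186000 / 1222.7 = 152.1 yr.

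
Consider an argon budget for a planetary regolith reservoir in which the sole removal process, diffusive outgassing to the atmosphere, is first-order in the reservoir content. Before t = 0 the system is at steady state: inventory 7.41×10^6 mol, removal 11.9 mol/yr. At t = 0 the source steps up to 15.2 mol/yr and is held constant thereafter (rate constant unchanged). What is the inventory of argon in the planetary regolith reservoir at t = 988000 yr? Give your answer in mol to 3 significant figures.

9.04×10^6 mol

τ = M₀/F₀ = 7.41×10^6/11.9 = 622700 yr; rate constant k = 1/τ.
New steady state M_∞ = F₁/k = F₁·τ = 15.2 × 622700 = 9.4649×10^6 mol.
M(t) = M_∞ + (M₀ − M_∞)·e^(−t/τ); t/τ = 988000/622700 = 1.587, so e^(−t/τ) = 0.2046.
M(t) = 9.4649×10^6 − 2.055×10^6 × 0.2046 = 9.0444×10^6 mol.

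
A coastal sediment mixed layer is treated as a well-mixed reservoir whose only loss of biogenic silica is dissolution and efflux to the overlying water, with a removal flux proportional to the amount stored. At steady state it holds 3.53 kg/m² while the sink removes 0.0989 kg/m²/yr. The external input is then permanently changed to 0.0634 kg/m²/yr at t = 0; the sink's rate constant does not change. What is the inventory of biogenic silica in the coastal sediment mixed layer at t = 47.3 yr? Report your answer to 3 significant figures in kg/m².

2.60 kg/m²

τ = M₀/F₀ = 3.53/0.0989 = 35.69 yr; rate constant k = 1/τ.
New steady state M_∞ = F₁/k = F₁·τ = 0.0634 × 35.69 = 2.2629 kg/m².
M(t) = M_∞ + (M₀ − M_∞)·e^(−t/τ); t/τ = 47.3/35.69 = 1.325, so e^(−t/τ) = 0.2657.
M(t) = 2.2629 + 1.267 × 0.2657 = 2.5996 kg/m².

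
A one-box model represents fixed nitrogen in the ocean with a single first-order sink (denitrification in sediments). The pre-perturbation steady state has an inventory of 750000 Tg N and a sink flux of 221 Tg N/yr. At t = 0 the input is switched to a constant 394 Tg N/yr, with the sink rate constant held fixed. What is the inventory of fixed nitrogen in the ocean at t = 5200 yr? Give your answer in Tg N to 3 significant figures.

The sink rate constant is k = F₀/M₀ = 221/750000 = 0.0002947 yr⁻¹.
Solving dM/dt = F₁ − kM with M(0) = M₀ gives M(t) = F₁/k + (M₀ − F₁/k)·e^(−kt).
F₁/k = 394/0.0002947 = 1.3371×10^6 Tg N; kt = 0.0002947 × 5200 = 1.532, e^(−kt) = 0.2160.
M(5200) = 1.3371×10^6 + (750000 − 1.3371×10^6) × 0.2160 = 1.3371×10^6 − 126800 = 1.2103×10^6 Tg N.

1.21×10^6 Tg N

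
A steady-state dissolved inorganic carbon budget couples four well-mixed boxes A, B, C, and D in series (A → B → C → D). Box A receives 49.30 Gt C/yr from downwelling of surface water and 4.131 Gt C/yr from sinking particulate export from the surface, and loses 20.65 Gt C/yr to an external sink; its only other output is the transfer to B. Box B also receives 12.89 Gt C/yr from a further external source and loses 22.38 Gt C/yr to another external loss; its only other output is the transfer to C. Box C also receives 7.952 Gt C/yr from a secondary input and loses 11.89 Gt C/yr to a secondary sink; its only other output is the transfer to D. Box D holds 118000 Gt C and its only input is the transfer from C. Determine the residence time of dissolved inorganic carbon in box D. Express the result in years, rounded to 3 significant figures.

6100 yr

Box A: F(A→B) = (49.30 + 4.131) − 20.65 = 32.781 Gt C/yr.
Box B: F(B→C) = (32.781 + 12.89) − 22.38 = 23.291 Gt C/yr.
Box C: F(C→D) = (23.291 + 7.952) − 11.89 = 19.353 Gt C/yr.
Box D throughput = its input = 19.353 Gt C/yr; τ = 118000 / 19.353 = 6097 yr.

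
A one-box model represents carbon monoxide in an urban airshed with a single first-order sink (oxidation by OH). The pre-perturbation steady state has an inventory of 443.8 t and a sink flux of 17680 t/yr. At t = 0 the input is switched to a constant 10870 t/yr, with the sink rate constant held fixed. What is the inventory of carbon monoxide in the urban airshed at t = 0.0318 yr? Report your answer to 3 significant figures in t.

The sink rate constant is k = F₀/M₀ = 17680/443.8 = 39.84 yr⁻¹.
Solving dM/dt = F₁ − kM with M(0) = M₀ gives M(t) = F₁/k + (M₀ − F₁/k)·e^(−kt).
F₁/k = 10870/39.84 = 272.86 t; kt = 39.84 × 0.0318 = 1.267, e^(−kt) = 0.2817.
M(0.0318) = 272.86 + (443.8 − 272.86) × 0.2817 = 272.86 + 48.16 = 321.01 t.

321 t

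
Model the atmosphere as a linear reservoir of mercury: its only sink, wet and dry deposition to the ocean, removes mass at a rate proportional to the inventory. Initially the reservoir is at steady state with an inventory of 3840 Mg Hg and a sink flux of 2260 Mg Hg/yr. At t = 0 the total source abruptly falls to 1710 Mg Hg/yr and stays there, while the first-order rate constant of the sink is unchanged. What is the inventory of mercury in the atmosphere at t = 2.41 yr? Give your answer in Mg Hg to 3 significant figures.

3130 Mg Hg

The sink rate constant is k = F₀/M₀ = 2260/3840 = 0.5885 yr⁻¹.
Solving dM/dt = F₁ − kM with M(0) = M₀ gives M(t) = F₁/k + (M₀ − F₁/k)·e^(−kt).
F₁/k = 1710/0.5885 = 2905.5 Mg Hg; kt = 0.5885 × 2.41 = 1.418, e^(−kt) = 0.2421.
M(2.41) = 2905.5 + (3840 − 2905.5) × 0.2421 = 2905.5 + 226.2 = 3131.7 Mg Hg.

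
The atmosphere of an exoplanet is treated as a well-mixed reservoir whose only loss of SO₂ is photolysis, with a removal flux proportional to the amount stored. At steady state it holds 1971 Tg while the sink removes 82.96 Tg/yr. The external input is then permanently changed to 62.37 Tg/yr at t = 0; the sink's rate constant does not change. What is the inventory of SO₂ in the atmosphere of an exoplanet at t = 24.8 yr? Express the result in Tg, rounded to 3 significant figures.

τ = M₀/F₀ = 1971/82.96 = 23.76 yr; rate constant k = 1/τ.
New steady state M_∞ = F₁/k = F₁·τ = 62.37 × 23.76 = 1481.8 Tg.
M(t) = M_∞ + (M₀ − M_∞)·e^(−t/τ); t/τ = 24.8/23.76 = 1.044, so e^(−t/τ) = 0.3521.
M(t) = 1481.8 + 489.2 × 0.3521 = 1654.1 Tg.

1650 Tg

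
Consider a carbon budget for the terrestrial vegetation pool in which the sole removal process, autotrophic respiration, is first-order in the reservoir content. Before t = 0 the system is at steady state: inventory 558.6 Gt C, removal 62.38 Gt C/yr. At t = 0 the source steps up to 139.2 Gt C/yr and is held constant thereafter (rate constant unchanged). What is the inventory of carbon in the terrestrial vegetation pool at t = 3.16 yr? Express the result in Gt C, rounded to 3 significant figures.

763 Gt C

The sink rate constant is k = F₀/M₀ = 62.38/558.6 = 0.1117 yr⁻¹.
Solving dM/dt = F₁ − kM with M(0) = M₀ gives M(t) = F₁/k + (M₀ − F₁/k)·e^(−kt).
F₁/k = 139.2/0.1117 = 1246.5 Gt C; kt = 0.1117 × 3.16 = 0.3529, e^(−kt) = 0.7027.
M(3.16) = 1246.5 + (558.6 − 1246.5) × 0.7027 = 1246.5 − 483.4 = 763.14 Gt C.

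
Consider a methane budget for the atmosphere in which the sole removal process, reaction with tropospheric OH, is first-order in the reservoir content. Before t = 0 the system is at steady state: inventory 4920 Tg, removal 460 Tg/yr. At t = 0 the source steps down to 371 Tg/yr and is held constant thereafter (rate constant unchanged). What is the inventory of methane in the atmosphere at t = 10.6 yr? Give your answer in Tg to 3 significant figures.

4320 Tg

Residence time τ = M₀/F₀ = 10.70 yr. The eventual steady state is M_∞ = M₀·(F₁/F₀) = 4920 × 371/460 = 3968.1 Tg.
The anomaly ΔM(t) = M(t) − M_∞ decays as ΔM₀·e^(−t/τ) with ΔM₀ = 4920 − 3968.1 = 951.9 Tg.
At t = 10.6 yr, e^(−t/τ) = e^(−0.9911) = 0.3712, so ΔM = 353.3 Tg and M = 3968.1 + 353.3 = 4321.4 Tg.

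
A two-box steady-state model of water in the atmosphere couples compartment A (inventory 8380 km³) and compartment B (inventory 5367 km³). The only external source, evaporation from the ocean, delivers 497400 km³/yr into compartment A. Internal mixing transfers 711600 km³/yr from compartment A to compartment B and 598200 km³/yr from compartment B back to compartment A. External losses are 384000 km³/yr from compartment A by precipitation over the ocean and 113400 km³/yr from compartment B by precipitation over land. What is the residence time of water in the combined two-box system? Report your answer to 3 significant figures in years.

0.0276 yr

Treat the two boxes together as one reservoir: the mixing fluxes between them are internal recycling, so τ = ΣM / Σ(external losses).
M_total = 8380 + 5367 = 13747 km³.
ΣF_external_out = 384000 + 113400 = 497400 km³/yr.
τ = M_total / ΣF_ext = 13747 / 497400 = 0.02764 yr.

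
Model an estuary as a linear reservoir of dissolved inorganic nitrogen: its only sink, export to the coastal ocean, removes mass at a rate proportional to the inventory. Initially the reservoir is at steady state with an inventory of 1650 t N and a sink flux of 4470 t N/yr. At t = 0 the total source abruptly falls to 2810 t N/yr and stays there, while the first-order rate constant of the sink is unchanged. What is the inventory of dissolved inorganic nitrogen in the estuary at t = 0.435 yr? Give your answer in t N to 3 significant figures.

1230 t N

τ = M₀/F₀ = 1650/4470 = 0.3691 yr; rate constant k = 1/τ.
New steady state M_∞ = F₁/k = F₁·τ = 2810 × 0.3691 = 1037.2 t N.
M(t) = M_∞ + (M₀ − M_∞)·e^(−t/τ); t/τ = 0.435/0.3691 = 1.178, so e^(−t/τ) = 0.3078.
M(t) = 1037.2 + 612.8 × 0.3078 = 1225.8 t N.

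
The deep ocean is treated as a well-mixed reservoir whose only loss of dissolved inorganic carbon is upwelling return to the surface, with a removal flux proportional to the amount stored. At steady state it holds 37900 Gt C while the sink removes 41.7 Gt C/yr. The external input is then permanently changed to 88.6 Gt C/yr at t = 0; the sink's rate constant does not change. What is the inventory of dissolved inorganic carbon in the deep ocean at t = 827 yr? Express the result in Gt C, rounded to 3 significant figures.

63400 Gt C

τ = M₀/F₀ = 37900/41.7 = 908.9 yr; rate constant k = 1/τ.
New steady state M_∞ = F₁/k = F₁·τ = 88.6 × 908.9 = 80526 Gt C.
M(t) = M_∞ + (M₀ − M_∞)·e^(−t/τ); t/τ = 827/908.9 = 0.9099, so e^(−t/τ) = 0.4026.
M(t) = 80526 − 42630 × 0.4026 = 63367 Gt C.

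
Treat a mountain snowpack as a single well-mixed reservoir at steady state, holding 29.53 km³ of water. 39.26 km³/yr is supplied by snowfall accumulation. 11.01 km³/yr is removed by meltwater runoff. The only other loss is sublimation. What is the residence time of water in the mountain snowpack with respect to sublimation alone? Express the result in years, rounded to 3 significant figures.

At steady state ΣF_in = ΣF_out.
ΣF_in = 39.260 km³/yr.
Sublimation flux = ΣF_in − (11.01) = 39.260 − 11.01 = 28.25 km³/yr.
τ = M / F = 29.53 / 28.25 = 1.045 yr.

1.05 yr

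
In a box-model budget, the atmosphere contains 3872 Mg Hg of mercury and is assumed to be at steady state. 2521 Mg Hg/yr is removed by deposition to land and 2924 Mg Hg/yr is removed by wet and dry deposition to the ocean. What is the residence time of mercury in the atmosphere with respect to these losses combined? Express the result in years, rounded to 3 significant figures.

Total removal = 2521 + 2924 = 5445.0 Mg Hg/yr.
τ = M / ΣF_out = 3872 / 5445.0 = 0.7111 yr.

0.711 yr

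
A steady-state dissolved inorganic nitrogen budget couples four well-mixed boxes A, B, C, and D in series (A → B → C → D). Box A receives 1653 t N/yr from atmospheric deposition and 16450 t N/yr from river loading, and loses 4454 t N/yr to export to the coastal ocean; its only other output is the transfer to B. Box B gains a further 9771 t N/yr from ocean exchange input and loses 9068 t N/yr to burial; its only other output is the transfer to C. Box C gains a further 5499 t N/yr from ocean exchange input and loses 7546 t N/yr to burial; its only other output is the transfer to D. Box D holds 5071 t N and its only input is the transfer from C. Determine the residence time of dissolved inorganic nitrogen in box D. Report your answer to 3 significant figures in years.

Box A: F(A→B) = (1653 + 16450) − 4454 = 13649 t N/yr.
Box B: F(B→C) = (13649 + 9771) − 9068 = 14352 t N/yr.
Box C: F(C→D) = (14352 + 5499) − 7546 = 12305 t N/yr.
Box D throughput = its input = 12305 t N/yr; τ = 5071 / 12305 = 0.4121 yr.

0.412 yr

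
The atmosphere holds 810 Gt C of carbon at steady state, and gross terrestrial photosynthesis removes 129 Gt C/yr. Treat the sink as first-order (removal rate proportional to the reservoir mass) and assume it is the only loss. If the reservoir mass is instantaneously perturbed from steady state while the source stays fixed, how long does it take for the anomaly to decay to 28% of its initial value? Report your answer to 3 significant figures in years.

7.99 yr

For a linear reservoir the anomaly decays as exp(−t/τ) with τ = M/F = 810/129 = 6.279 yr.
exp(−t/τ) = 0.28 ⇒ t = −τ ln(0.28) = 6.279 × 1.273 = 7.993 yr.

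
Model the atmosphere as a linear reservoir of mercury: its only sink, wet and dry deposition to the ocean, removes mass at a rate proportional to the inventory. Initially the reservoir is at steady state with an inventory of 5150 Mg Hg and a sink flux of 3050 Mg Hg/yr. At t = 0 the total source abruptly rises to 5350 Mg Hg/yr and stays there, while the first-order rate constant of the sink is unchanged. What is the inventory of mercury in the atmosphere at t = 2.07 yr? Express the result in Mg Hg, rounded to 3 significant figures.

The sink rate constant is k = F₀/M₀ = 3050/5150 = 0.5922 yr⁻¹.
Solving dM/dt = F₁ − kM with M(0) = M₀ gives M(t) = F₁/k + (M₀ − F₁/k)·e^(−kt).
F₁/k = 5350/0.5922 = 9033.6 Mg Hg; kt = 0.5922 × 2.07 = 1.226, e^(−kt) = 0.2935.
M(2.07) = 9033.6 + (5150 − 9033.6) × 0.2935 = 9033.6 − 1140 = 7893.8 Mg Hg.

7890 Mg Hg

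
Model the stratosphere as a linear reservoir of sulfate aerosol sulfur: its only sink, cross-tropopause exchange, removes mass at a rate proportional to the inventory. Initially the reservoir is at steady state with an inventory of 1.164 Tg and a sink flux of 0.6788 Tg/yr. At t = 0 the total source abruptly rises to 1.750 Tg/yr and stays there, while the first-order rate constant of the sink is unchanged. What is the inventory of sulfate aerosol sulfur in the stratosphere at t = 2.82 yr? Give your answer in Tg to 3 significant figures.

The sink rate constant is k = F₀/M₀ = 0.6788/1.164 = 0.5832 yr⁻¹.
Solving dM/dt = F₁ − kM with M(0) = M₀ gives M(t) = F₁/k + (M₀ − F₁/k)·e^(−kt).
F₁/k = 1.750/0.5832 = 3.0009 Tg; kt = 0.5832 × 2.82 = 1.645, e^(−kt) = 0.1931.
M(2.82) = 3.0009 + (1.164 − 3.0009) × 0.1931 = 3.0009 − 0.3547 = 2.6462 Tg.

2.65 Tg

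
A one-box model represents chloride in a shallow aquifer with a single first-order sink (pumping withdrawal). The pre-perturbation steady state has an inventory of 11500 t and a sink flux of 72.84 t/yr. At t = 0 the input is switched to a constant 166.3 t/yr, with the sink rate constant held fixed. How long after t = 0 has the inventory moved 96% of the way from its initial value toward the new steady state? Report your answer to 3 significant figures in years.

508 yr

τ = M₀/F₀ = 11500/72.84 = 157.9 yr.
The remaining gap fraction is e^(−t/τ); 96% covered ⇒ e^(−t/τ) = 0.0400.
t = −τ ln(0.0400) = 157.9 × 3.219 = 508.2 yr.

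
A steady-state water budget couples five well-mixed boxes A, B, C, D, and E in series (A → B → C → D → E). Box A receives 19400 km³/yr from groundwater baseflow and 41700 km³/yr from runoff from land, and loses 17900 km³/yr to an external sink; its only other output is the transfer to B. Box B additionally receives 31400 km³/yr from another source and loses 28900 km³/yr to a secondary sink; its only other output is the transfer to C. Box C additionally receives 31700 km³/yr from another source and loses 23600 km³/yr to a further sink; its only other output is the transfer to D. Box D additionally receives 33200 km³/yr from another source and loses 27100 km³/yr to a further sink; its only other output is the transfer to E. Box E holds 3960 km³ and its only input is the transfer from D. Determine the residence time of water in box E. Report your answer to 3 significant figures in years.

0.0661 yr

Box A: F(A→B) = (19400 + 41700) − 17900 = 43200 km³/yr.
Box B: F(B→C) = (43200 + 31400) − 28900 = 45700 km³/yr.
Box C: F(C→D) = (45700 + 31700) − 23600 = 53800 km³/yr.
Box D: F(D→E) = (53800 + 33200) − 27100 = 59900 km³/yr.
Box E throughput = its input = 59900 km³/yr; τ = 3960 / 59900 = 0.06611 yr.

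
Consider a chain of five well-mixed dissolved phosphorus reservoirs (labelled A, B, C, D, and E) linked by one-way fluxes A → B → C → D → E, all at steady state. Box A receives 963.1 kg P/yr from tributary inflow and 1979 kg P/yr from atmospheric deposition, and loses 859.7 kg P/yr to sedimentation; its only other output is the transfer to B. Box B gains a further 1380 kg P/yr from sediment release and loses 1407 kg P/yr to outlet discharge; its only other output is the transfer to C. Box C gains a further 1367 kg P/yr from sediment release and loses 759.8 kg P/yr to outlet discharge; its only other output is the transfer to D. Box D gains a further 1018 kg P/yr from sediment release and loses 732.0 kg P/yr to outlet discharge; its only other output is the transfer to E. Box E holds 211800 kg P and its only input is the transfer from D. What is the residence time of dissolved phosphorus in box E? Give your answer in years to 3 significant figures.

71.8 yr

Box A: F(A→B) = (963.1 + 1979) − 859.7 = 2082.4 kg P/yr.
Box B: F(B→C) = (2082.4 + 1380) − 1407 = 2055.4 kg P/yr.
Box C: F(C→D) = (2055.4 + 1367) − 759.8 = 2662.6 kg P/yr.
Box D: F(D→E) = (2662.6 + 1018) − 732.0 = 2948.6 kg P/yr.
Box E throughput = its input = 2948.6 kg P/yr; τ = 211800 / 2948.6 = 71.83 yr.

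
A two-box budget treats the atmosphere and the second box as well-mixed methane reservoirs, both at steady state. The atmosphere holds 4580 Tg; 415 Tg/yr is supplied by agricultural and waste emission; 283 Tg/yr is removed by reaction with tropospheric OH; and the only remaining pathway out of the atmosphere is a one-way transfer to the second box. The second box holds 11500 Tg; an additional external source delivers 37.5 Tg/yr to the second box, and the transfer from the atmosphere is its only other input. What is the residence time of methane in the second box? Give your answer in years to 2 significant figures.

68 yr

Balance the atmosphere: ΣF_in = 415.00 Tg/yr.
Transfer to the second box = ΣF_in − (283) = 132.00 Tg/yr.
Total input to the second box = 132.00 + 37.5 = 169.50 Tg/yr; at steady state this equals its total output.
τ = M / F = 11500 / 169.50 = 67.85 yr.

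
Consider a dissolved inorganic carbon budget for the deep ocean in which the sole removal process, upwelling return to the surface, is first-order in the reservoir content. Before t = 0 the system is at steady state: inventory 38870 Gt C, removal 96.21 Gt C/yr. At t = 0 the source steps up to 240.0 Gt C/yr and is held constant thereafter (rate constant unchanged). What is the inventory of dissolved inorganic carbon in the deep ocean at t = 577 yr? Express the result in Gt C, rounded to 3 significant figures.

The sink rate constant is k = F₀/M₀ = 96.21/38870 = 0.002475 yr⁻¹.
Solving dM/dt = F₁ − kM with M(0) = M₀ gives M(t) = F₁/k + (M₀ − F₁/k)·e^(−kt).
F₁/k = 240.0/0.002475 = 96963 Gt C; kt = 0.002475 × 577 = 1.428, e^(−kt) = 0.2397.
M(577) = 96963 + (38870 − 96963) × 0.2397 = 96963 − 13930 = 83035 Gt C.

83000 Gt C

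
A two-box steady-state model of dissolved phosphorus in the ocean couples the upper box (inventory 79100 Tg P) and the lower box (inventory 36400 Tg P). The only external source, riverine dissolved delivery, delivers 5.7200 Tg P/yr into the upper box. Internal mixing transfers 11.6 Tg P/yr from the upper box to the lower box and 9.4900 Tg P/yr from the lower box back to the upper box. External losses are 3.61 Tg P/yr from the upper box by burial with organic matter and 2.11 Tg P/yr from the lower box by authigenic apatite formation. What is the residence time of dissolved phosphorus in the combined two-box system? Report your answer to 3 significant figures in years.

For the system as a whole, the A↔B exchange is internal and contributes nothing to the throughput; only the external sinks remove mass.
M_total = 79100 + 36400 = 115500 Tg P.
ΣF_external_out = 3.61 + 2.11 = 5.7200 Tg P/yr.
τ = M_total / ΣF_ext = 115500 / 5.7200 = 20190 yr.

20200 yr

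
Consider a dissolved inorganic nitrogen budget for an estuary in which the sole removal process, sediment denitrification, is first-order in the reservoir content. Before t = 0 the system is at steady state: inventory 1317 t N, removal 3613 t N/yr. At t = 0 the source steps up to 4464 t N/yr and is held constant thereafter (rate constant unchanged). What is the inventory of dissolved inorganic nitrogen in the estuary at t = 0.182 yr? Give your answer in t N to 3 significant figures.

1440 t N

τ = M₀/F₀ = 1317/3613 = 0.3645 yr; rate constant k = 1/τ.
New steady state M_∞ = F₁/k = F₁·τ = 4464 × 0.3645 = 1627.2 t N.
M(t) = M_∞ + (M₀ − M_∞)·e^(−t/τ); t/τ = 0.182/0.3645 = 0.4993, so e^(−t/τ) = 0.6070.
M(t) = 1627.2 − 310.2 × 0.6070 = 1438.9 t N.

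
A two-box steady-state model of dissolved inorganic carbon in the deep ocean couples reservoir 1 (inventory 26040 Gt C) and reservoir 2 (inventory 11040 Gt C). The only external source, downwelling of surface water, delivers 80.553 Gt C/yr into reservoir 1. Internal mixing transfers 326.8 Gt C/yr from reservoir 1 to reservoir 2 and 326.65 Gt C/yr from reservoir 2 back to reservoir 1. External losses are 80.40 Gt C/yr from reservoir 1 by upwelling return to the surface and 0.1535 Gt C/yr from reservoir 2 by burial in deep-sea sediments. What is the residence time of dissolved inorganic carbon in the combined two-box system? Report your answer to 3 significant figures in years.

Treat the two boxes together as one reservoir: the mixing fluxes between them are internal recycling, so τ = ΣM / Σ(external losses).
M_total = 26040 + 11040 = 37080 Gt C.
ΣF_external_out = 80.40 + 0.1535 = 80.553 Gt C/yr.
τ = M_total / ΣF_ext = 37080 / 80.553 = 460.3 yr.

460 yr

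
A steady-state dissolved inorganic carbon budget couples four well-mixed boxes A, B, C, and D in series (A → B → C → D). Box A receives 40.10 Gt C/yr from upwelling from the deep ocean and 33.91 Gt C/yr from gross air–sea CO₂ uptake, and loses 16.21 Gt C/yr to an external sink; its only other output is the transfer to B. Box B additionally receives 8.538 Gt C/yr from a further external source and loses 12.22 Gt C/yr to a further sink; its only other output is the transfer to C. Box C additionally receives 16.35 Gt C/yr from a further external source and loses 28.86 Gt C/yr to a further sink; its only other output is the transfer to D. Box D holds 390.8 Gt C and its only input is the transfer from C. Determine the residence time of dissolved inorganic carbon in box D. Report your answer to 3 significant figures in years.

9.39 yr

Box A: F(A→B) = (40.10 + 33.91) − 16.21 = 57.800 Gt C/yr.
Box B: F(B→C) = (57.800 + 8.538) − 12.22 = 54.118 Gt C/yr.
Box C: F(C→D) = (54.118 + 16.35) − 28.86 = 41.608 Gt C/yr.
Box D throughput = its input = 41.608 Gt C/yr; τ = 390.8 / 41.608 = 9.392 yr.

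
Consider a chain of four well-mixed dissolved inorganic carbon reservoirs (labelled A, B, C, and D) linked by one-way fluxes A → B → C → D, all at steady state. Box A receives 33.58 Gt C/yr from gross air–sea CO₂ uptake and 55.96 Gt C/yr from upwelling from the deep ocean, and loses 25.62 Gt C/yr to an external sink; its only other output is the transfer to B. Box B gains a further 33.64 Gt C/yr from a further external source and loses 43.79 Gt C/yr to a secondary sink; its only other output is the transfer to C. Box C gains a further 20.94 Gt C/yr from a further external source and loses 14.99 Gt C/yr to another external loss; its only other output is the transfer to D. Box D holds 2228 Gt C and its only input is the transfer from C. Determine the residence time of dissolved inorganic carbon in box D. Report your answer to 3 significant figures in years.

37.3 yr

Box A: F(A→B) = (33.58 + 55.96) − 25.62 = 63.920 Gt C/yr.
Box B: F(B→C) = (63.920 + 33.64) − 43.79 = 53.770 Gt C/yr.
Box C: F(C→D) = (53.770 + 20.94) − 14.99 = 59.720 Gt C/yr.
Box D throughput = its input = 59.720 Gt C/yr; τ = 2228 / 59.720 = 37.31 yr.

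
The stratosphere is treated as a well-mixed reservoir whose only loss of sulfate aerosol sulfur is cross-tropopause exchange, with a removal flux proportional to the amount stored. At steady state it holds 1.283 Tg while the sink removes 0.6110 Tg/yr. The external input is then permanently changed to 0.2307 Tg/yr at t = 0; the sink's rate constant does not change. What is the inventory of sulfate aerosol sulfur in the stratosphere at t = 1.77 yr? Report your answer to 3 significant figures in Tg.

0.828 Tg

Residence time τ = M₀/F₀ = 2.100 yr. The eventual steady state is M_∞ = M₀·(F₁/F₀) = 1.283 × 0.2307/0.6110 = 0.48443 Tg.
The anomaly ΔM(t) = M(t) − M_∞ decays as ΔM₀·e^(−t/τ) with ΔM₀ = 1.283 − 0.48443 = 0.7986 Tg.
At t = 1.77 yr, e^(−t/τ) = e^(−0.8429) = 0.4305, so ΔM = 0.3437 Tg and M = 0.48443 + 0.3437 = 0.82818 Tg.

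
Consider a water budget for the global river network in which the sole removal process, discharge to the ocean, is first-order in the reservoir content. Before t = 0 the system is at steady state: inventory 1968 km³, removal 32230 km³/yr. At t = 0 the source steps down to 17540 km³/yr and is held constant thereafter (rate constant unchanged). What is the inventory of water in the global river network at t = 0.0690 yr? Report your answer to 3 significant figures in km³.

1360 km³

Residence time τ = M₀/F₀ = 0.06106 yr. The eventual steady state is M_∞ = M₀·(F₁/F₀) = 1968 × 17540/32230 = 1071.0 km³.
The anomaly ΔM(t) = M(t) − M_∞ decays as ΔM₀·e^(−t/τ) with ΔM₀ = 1968 − 1071.0 = 897.0 km³.
At t = 0.0690 yr, e^(−t/τ) = e^(−1.130) = 0.3230, so ΔM = 289.8 km³ and M = 1071.0 + 289.8 = 1360.8 km³.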